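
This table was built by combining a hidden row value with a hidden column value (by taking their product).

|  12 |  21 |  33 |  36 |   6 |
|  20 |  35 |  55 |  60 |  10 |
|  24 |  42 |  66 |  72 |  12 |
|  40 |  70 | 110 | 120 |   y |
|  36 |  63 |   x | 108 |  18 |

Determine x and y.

x = 99, y = 20

Each row is a constant multiple of every other row — this is a multiplication table with the headers hidden.
Row 5 is 63/21 = 3/1 times row 1, so its entry in column 3 is 33 × 3/1 = 99.
Row 4 is 70/21 = 10/3 times row 1, so its entry in column 5 is 6 × 10/3 = 20.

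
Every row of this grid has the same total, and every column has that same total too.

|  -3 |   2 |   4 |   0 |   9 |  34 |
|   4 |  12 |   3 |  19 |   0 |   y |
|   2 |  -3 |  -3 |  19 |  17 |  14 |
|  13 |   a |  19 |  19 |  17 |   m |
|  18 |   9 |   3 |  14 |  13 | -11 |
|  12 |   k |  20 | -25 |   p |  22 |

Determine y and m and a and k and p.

y = 8, m = -21, a = -1, k = 27, p = -10

Rows 1 and 3 both sum to 46, so that's the common total.
Row 2: 4 + 12 + 3 + 19 + 0 = 38, so its missing entry is 46 − 38 = 8.
Column 5: 9 + 0 + 17 + 17 + 13 = 56, so its missing entry is 46 − 56 = -10.
Row 6: 12 + 20 − 25 − 10 + 22 = 19, so its missing entry is 46 − 19 = 27.
Column 2: 2 + 12 − 3 + 9 + 27 = 47, so its missing entry is 46 − 47 = -1.
Row 4: 13 − 1 + 19 + 19 + 17 = 67, so its missing entry is 46 − 67 = -21.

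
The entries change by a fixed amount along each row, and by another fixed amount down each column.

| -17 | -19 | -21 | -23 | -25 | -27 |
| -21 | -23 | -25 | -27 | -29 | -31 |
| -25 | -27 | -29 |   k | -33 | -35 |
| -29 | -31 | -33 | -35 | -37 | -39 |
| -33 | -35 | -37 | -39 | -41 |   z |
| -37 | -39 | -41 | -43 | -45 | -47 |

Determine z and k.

z = -43, k = -31

Along each row the entries change by -2 per step; down each column they change by -4.
Row 5: from -33 at column 1, stepping by -2 to column 6 gives -43.
Row 3: from -25 at column 1, stepping by -2 to column 4 gives -31.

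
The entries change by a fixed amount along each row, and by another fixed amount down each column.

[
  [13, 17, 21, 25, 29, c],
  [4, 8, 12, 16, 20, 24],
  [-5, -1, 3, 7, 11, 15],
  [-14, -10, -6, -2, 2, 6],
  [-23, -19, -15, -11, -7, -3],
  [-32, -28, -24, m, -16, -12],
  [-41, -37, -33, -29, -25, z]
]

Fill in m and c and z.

Along each row the entries change by 4 per step; down each column they change by -9.
Row 6: from -32 at column 1, stepping by 4 to column 4 gives -20.
Row 1: from 13 at column 1, stepping by 4 to column 6 gives 33.
Row 7: from -41 at column 1, stepping by 4 to column 6 gives -21.

m = -20, c = 33, z = -21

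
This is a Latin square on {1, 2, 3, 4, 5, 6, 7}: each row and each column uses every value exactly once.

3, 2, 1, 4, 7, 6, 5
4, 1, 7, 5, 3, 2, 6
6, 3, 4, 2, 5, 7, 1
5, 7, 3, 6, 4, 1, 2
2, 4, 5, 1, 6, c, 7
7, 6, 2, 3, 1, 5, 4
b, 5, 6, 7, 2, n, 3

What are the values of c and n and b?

At (row 5, col 6): row 5 already has {1, 2, 4, 5, 6, 7}, so the value is 3.
For row 7, column 6: column 6 already has {1, 2, 3, 5, 6, 7}; that leaves 4.
At (row 7, col 1): row 7 already has {2, 3, 4, 5, 6, 7}, so the value is 1.

c = 3, n = 4, b = 1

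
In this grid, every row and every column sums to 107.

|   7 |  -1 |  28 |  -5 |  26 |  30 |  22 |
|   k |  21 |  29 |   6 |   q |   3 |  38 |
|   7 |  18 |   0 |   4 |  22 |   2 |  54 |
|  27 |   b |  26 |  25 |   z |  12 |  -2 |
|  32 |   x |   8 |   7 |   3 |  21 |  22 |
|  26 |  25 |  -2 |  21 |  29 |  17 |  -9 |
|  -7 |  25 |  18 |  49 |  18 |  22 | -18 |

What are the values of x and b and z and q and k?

Column 1 has 7 + 7 + 27 + 32 + 26 − 7 = 92; the blank must be 107 − 92 = 15.
Row 2 has 15 + 21 + 29 + 6 + 3 + 38 = 112; the blank must be 107 − 112 = -5.
Column 5 has 26 − 5 + 22 + 3 + 29 + 18 = 93; the blank must be 107 − 93 = 14.
Row 4 has 27 + 26 + 25 + 14 + 12 − 2 = 102; the blank must be 107 − 102 = 5.
Row 5 has 32 + 8 + 7 + 3 + 21 + 22 = 93; the blank must be 107 − 93 = 14.

x = 14, b = 5, z = 14, q = -5, k = 15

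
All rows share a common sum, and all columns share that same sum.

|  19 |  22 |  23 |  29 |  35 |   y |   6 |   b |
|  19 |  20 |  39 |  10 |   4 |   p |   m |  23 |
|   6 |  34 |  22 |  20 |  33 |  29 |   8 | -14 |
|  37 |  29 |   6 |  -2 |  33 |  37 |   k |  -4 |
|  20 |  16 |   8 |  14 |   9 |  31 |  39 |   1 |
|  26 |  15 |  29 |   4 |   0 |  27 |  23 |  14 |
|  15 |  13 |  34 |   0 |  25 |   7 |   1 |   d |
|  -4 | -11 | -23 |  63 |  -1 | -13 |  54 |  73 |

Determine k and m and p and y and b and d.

Rows 3 and 5 both sum to 138, so that's the common total.
Row 7: 15 + 13 + 34 + 0 + 25 + 7 + 1 = 95, so its missing entry is 138 − 95 = 43.
Column 8: 23 − 14 − 4 + 1 + 14 + 43 + 73 = 136, so its missing entry is 138 − 136 = 2.
Row 1: 19 + 22 + 23 + 29 + 35 + 6 + 2 = 136, so its missing entry is 138 − 136 = 2.
Column 6: 2 + 29 + 37 + 31 + 27 + 7 − 13 = 120, so its missing entry is 138 − 120 = 18.
Row 4: 37 + 29 + 6 − 2 + 33 + 37 − 4 = 136, so its missing entry is 138 − 136 = 2.
Row 2: 19 + 20 + 39 + 10 + 4 + 18 + 23 = 133, so its missing entry is 138 − 133 = 5.

k = 2, m = 5, p = 18, y = 2, b = 2, d = 43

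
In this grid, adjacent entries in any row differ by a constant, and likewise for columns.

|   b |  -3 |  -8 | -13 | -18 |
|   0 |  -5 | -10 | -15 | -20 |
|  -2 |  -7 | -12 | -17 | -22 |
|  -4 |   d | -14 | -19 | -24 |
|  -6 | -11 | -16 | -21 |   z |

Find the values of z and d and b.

z = -26, d = -9, b = 2

Along each row the entries change by -5 per step; down each column they change by -2.
Row 5: from -6 at column 1, stepping by -5 to column 5 gives -26.
Row 4: from -4 at column 1, stepping by -5 to column 2 gives -9.
Row 1: from -3 at column 2, stepping by -5 to column 1 gives 2.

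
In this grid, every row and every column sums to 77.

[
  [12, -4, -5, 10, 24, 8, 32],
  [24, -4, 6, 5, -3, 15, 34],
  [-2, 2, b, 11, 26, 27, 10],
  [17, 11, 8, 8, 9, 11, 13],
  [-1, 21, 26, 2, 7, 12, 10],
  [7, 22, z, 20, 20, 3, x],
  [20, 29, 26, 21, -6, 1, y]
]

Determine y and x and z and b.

y = -14, x = -8, z = 13, b = 3

The known cells in row 7 total 91, leaving 77 − 91 = -14 for the blank.
The known cells in row 3 total 74, leaving 77 − 74 = 3 for the blank.
The known cells in column 7 total 85, leaving 77 − 85 = -8 for the blank.
The known cells in row 6 total 64, leaving 77 − 64 = 13 for the blank.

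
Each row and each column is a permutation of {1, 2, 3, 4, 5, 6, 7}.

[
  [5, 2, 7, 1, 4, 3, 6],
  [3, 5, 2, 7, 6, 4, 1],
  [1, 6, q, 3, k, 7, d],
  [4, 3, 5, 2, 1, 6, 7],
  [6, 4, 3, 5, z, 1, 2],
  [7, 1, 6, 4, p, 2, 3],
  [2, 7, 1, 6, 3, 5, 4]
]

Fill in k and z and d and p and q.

k = 2, z = 7, d = 5, p = 5, q = 4

Cell (5,5): row 5 already has {1, 2, 3, 4, 5, 6} → 7.
Cell (6,5): row 6 already has {1, 2, 3, 4, 6, 7} → 5.
For row 3, column 5: column 5 already has {1, 3, 4, 5, 6, 7}; that leaves 2.
For row 3, column 7: column 7 already has {1, 2, 3, 4, 6, 7}; that leaves 5.
Cell (3,3): row 3 already has {1, 2, 3, 5, 6, 7} → 4.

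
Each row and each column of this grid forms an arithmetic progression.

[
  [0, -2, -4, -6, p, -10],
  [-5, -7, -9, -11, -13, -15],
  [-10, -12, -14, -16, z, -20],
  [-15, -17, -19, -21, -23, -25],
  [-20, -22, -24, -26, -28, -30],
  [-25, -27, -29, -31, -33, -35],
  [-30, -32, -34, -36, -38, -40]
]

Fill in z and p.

z = -18, p = -8

Along each row the entries change by -2 per step; down each column they change by -5.
Row 3: from -10 at column 1, stepping by -2 to column 5 gives -18.
Row 1: from 0 at column 1, stepping by -2 to column 5 gives -8.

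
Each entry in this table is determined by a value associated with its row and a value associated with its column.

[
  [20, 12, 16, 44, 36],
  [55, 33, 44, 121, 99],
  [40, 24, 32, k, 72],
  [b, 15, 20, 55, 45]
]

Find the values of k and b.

Each row is a constant multiple of every other row — this is a multiplication table with the headers hidden.
Row 3 is 24/12 = 2/1 times row 1, so its entry in column 4 is 44 × 2/1 = 88.
Row 4 is 15/12 = 5/4 times row 1, so its entry in column 1 is 20 × 5/4 = 25.

k = 88, b = 25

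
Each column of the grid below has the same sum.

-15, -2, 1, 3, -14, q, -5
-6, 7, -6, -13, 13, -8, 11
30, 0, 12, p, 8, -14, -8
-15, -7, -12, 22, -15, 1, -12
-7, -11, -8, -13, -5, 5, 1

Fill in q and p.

q = 3, p = -12

The complete columns each total -13.
Column 6 is missing -13 − (-16) = 3 (since -8 − 14 + 1 + 5 = -16).
Column 4 is missing -13 − (-1) = -12 (since 3 − 13 + 22 − 13 = -1).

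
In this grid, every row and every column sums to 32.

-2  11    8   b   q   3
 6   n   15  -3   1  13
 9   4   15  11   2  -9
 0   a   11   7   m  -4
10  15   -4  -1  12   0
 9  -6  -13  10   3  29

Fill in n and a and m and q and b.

Row 2 has 6 + 15 − 3 + 1 + 13 = 32; the blank must be 32 − 32 = 0.
Column 2 has 11 + 0 + 4 + 15 − 6 = 24; the blank must be 32 − 24 = 8.
Row 4 has 0 + 8 + 11 + 7 − 4 = 22; the blank must be 32 − 22 = 10.
Column 5 has 1 + 2 + 10 + 12 + 3 = 28; the blank must be 32 − 28 = 4.
Row 1 has -2 + 11 + 8 + 4 + 3 = 24; the blank must be 32 − 24 = 8.

n = 0, a = 8, m = 10, q = 4, b = 8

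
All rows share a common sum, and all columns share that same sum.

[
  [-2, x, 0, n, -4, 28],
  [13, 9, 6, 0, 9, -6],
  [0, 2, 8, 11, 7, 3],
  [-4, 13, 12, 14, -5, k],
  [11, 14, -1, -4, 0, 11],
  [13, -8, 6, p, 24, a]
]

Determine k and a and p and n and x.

Rows 2 and 3 both sum to 31, so that's the common total.
Column 2 has 9 + 2 + 13 + 14 − 8 = 30; the blank must be 31 − 30 = 1.
Row 1 has -2 + 1 + 0 − 4 + 28 = 23; the blank must be 31 − 23 = 8.
Column 4 has 8 + 0 + 11 + 14 − 4 = 29; the blank must be 31 − 29 = 2.
Row 6 has 13 − 8 + 6 + 2 + 24 = 37; the blank must be 31 − 37 = -6.
Row 4 has -4 + 13 + 12 + 14 − 5 = 30; the blank must be 31 − 30 = 1.

k = 1, a = -6, p = 2, n = 8, x = 1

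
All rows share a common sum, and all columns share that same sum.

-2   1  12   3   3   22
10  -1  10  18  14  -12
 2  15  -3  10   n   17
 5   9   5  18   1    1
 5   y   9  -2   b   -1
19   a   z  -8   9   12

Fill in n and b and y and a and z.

n = -2, b = 14, y = 14, a = 1, z = 6

Rows 1 and 2 both sum to 39, so that's the common total.
Row 3: 2 + 15 − 3 + 10 + 17 = 41, so its missing entry is 39 − 41 = -2.
Column 5: 3 + 14 − 2 + 1 + 9 = 25, so its missing entry is 39 − 25 = 14.
Row 5: 5 + 9 − 2 + 14 − 1 = 25, so its missing entry is 39 − 25 = 14.
Column 2: 1 − 1 + 15 + 9 + 14 = 38, so its missing entry is 39 − 38 = 1.
Row 6: 19 + 1 − 8 + 9 + 12 = 33, so its missing entry is 39 − 33 = 6.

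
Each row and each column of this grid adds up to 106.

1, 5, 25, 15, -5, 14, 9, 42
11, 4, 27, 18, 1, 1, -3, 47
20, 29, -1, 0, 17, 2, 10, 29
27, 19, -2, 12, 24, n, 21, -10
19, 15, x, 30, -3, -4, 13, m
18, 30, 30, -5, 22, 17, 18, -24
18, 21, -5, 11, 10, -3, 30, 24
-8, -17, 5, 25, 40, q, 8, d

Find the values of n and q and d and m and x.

n = 15, q = 64, d = -11, m = 9, x = 27

Column 3: 25 + 27 − 1 − 2 + 30 − 5 + 5 = 79, so its missing entry is 106 − 79 = 27.
Row 5: 19 + 15 + 27 + 30 − 3 − 4 + 13 = 97, so its missing entry is 106 − 97 = 9.
Column 8: 42 + 47 + 29 − 10 + 9 − 24 + 24 = 117, so its missing entry is 106 − 117 = -11.
Row 8: -8 − 17 + 5 + 25 + 40 + 8 − 11 = 42, so its missing entry is 106 − 42 = 64.
Row 4: 27 + 19 − 2 + 12 + 24 + 21 − 10 = 91, so its missing entry is 106 − 91 = 15.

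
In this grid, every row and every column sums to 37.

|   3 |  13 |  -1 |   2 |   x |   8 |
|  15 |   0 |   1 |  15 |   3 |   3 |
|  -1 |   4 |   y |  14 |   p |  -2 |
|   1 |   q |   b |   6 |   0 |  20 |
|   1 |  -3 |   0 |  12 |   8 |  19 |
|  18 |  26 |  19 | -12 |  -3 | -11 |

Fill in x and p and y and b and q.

Row 1: 3 + 13 − 1 + 2 + 8 = 25, so its missing entry is 37 − 25 = 12.
Column 5: 12 + 3 + 0 + 8 − 3 = 20, so its missing entry is 37 − 20 = 17.
Column 2: 13 + 0 + 4 − 3 + 26 = 40, so its missing entry is 37 − 40 = -3.
Row 3: -1 + 4 + 14 + 17 − 2 = 32, so its missing entry is 37 − 32 = 5.
Row 4: 1 − 3 + 6 + 0 + 20 = 24, so its missing entry is 37 − 24 = 13.

x = 12, p = 17, y = 5, b = 13, q = -3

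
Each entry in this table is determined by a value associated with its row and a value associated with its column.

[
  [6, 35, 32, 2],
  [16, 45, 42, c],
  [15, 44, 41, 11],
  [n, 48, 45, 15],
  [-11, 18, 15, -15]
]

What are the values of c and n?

c = 12, n = 19

The difference between any two rows is the same in every column — this is an addition table with the headers hidden.
Row 2 minus row 1 is 45 − 35 = 10, so its entry in column 4 is 2 + 10 = 12.
Row 4 minus row 1 is 48 − 35 = 13, so its entry in column 1 is 6 + 13 = 19.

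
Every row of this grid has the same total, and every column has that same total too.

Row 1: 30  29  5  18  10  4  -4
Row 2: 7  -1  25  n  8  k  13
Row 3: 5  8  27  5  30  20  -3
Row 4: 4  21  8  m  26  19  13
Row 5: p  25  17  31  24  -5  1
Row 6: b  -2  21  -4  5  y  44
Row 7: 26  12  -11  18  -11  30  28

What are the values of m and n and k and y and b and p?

m = 1, n = 23, k = 17, y = 7, b = 21, p = -1

Rows 1 and 3 both sum to 92, so that's the common total.
The known cells in row 5 total 93, leaving 92 − 93 = -1 for the blank.
The known cells in row 4 total 91, leaving 92 − 91 = 1 for the blank.
The known cells in column 1 total 71, leaving 92 − 71 = 21 for the blank.
The known cells in row 6 total 85, leaving 92 − 85 = 7 for the blank.
The known cells in column 6 total 75, leaving 92 − 75 = 17 for the blank.
The known cells in row 2 total 69, leaving 92 − 69 = 23 for the blank.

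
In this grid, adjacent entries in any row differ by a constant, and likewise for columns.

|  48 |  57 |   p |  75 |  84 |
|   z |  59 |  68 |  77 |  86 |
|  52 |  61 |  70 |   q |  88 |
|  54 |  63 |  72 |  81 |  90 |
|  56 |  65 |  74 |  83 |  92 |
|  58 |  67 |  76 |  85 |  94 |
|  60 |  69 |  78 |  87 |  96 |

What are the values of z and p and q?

z = 50, p = 66, q = 79

Along each row the entries change by 9 per step; down each column they change by 2.
Row 2: from 59 at column 2, stepping by 9 to column 1 gives 50.
Row 1: from 48 at column 1, stepping by 9 to column 3 gives 66.
Row 3: from 52 at column 1, stepping by 9 to column 4 gives 79.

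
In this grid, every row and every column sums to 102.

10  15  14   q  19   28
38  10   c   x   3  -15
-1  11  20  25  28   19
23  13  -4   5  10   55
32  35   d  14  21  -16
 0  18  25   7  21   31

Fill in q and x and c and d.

Row 1 has 10 + 15 + 14 + 19 + 28 = 86; the blank must be 102 − 86 = 16.
Column 4 has 16 + 25 + 5 + 14 + 7 = 67; the blank must be 102 − 67 = 35.
Row 2 has 38 + 10 + 35 + 3 − 15 = 71; the blank must be 102 − 71 = 31.
Row 5 has 32 + 35 + 14 + 21 − 16 = 86; the blank must be 102 − 86 = 16.

q = 16, x = 35, c = 31, d = 16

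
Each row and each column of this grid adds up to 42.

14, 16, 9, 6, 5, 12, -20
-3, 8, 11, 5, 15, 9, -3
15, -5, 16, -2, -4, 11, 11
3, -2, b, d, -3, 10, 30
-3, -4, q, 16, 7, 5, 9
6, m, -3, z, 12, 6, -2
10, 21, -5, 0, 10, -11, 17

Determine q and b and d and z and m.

q = 12, b = 2, d = 2, z = 15, m = 8

Column 2 has 16 + 8 − 5 − 2 − 4 + 21 = 34; the blank must be 42 − 34 = 8.
Row 5 has -3 − 4 + 16 + 7 + 5 + 9 = 30; the blank must be 42 − 30 = 12.
Row 6 has 6 + 8 − 3 + 12 + 6 − 2 = 27; the blank must be 42 − 27 = 15.
Column 4 has 6 + 5 − 2 + 16 + 15 + 0 = 40; the blank must be 42 − 40 = 2.
Row 4 has 3 − 2 + 2 − 3 + 10 + 30 = 40; the blank must be 42 − 40 = 2.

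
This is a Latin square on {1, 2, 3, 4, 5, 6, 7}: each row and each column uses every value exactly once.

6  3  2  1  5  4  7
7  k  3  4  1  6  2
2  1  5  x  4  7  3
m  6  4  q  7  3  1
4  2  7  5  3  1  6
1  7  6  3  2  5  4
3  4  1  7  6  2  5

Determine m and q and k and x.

m = 5, q = 2, k = 5, x = 6

Cell (3,4): row 3 already has {1, 2, 3, 4, 5, 7} → 6.
Cell (2,2): row 2 already has {1, 2, 3, 4, 6, 7} → 5.
Cell (4,4): column 4 already has {1, 3, 4, 5, 6, 7} → 2.
At (row 4, col 1): row 4 already has {1, 2, 3, 4, 6, 7}, so the value is 5.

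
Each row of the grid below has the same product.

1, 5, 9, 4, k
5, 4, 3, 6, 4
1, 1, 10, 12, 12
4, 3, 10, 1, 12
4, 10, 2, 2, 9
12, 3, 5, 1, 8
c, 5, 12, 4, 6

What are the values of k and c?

k = 8, c = 1

Rows 4 and 6 each multiply to 1440, so every row has product 1440.
Row 1: 1×5×9×4 = 180, so the missing entry is 1440 ÷ 180 = 8.
Row 7: 5×12×4×6 = 1440, so the missing entry is 1440 ÷ 1440 = 1.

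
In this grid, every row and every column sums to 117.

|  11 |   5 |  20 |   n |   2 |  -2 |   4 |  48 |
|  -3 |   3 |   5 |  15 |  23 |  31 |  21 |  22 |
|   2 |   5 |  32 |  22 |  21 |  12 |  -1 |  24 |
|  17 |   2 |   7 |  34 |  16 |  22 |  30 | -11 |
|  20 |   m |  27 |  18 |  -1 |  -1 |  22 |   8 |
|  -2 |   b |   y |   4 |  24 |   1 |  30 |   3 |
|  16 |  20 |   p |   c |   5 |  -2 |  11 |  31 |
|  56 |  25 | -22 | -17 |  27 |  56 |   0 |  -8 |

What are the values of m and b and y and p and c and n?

m = 24, b = 33, y = 24, p = 24, c = 12, n = 29

The known cells in row 1 total 88, leaving 117 − 88 = 29 for the blank.
The known cells in column 4 total 105, leaving 117 − 105 = 12 for the blank.
The known cells in row 7 total 93, leaving 117 − 93 = 24 for the blank.
The known cells in row 5 total 93, leaving 117 − 93 = 24 for the blank.
The known cells in column 2 total 84, leaving 117 − 84 = 33 for the blank.
The known cells in row 6 total 93, leaving 117 − 93 = 24 for the blank.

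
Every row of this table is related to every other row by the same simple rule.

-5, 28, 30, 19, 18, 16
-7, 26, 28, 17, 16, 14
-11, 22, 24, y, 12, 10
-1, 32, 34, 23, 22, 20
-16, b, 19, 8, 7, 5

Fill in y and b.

y = 13, b = 17

The difference between any two rows is the same in every column — this is an addition table with the headers hidden.
Row 3 minus row 1 is -11 − (-5) = -6, so its entry in column 4 is 19 + (-6) = 13.
Row 5 minus row 1 is -16 − (-5) = -11, so its entry in column 2 is 28 + (-11) = 17.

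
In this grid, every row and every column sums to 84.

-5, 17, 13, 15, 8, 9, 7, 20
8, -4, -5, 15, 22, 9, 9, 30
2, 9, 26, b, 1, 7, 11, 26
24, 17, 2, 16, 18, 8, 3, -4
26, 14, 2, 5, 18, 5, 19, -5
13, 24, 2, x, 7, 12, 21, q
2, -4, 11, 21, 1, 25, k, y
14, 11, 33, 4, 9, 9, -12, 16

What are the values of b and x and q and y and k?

b = 2, x = 6, q = -1, y = 2, k = 26

The known cells in column 7 total 58, leaving 84 − 58 = 26 for the blank.
The known cells in row 3 total 82, leaving 84 − 82 = 2 for the blank.
The known cells in row 7 total 82, leaving 84 − 82 = 2 for the blank.
The known cells in column 8 total 85, leaving 84 − 85 = -1 for the blank.
The known cells in row 6 total 78, leaving 84 − 78 = 6 for the blank.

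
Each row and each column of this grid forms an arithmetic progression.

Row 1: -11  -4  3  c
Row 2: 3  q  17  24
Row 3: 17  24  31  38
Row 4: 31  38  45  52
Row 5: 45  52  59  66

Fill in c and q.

c = 10, q = 10

Along each row the entries change by 7 per step; down each column they change by 14.
Row 1: from -11 at column 1, stepping by 7 to column 4 gives 10.
Row 2: from 3 at column 1, stepping by 7 to column 2 gives 10.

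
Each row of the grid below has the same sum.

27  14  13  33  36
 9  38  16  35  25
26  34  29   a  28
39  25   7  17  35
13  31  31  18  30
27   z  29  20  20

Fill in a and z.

a = 6, z = 27

The complete rows each total 123.
Row 3 is missing 123 − 117 = 6 (since 26 + 34 + 29 + 28 = 117).
Row 6 is missing 123 − 96 = 27 (since 27 + 29 + 20 + 20 = 96).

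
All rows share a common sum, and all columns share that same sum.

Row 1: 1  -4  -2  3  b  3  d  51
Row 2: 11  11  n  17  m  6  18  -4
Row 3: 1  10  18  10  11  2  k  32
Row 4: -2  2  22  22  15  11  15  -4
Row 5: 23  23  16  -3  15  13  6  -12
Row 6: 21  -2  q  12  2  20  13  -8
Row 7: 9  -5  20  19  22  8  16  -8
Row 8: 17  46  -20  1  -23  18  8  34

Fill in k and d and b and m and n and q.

k = -3, d = 8, b = 21, m = 18, n = 4, q = 23

Rows 4 and 5 both sum to 81, so that's the common total.
Row 3 has 1 + 10 + 18 + 10 + 11 + 2 + 32 = 84; the blank must be 81 − 84 = -3.
Column 7 has 18 − 3 + 15 + 6 + 13 + 16 + 8 = 73; the blank must be 81 − 73 = 8.
Row 1 has 1 − 4 − 2 + 3 + 3 + 8 + 51 = 60; the blank must be 81 − 60 = 21.
Column 5 has 21 + 11 + 15 + 15 + 2 + 22 − 23 = 63; the blank must be 81 − 63 = 18.
Row 2 has 11 + 11 + 17 + 18 + 6 + 18 − 4 = 77; the blank must be 81 − 77 = 4.
Row 6 has 21 − 2 + 12 + 2 + 20 + 13 − 8 = 58; the blank must be 81 − 58 = 23.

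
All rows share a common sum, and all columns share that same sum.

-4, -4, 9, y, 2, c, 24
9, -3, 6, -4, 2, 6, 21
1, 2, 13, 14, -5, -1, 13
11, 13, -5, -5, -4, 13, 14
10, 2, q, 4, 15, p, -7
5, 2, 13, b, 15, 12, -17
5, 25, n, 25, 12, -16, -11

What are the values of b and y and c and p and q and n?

b = 7, y = -4, c = 14, p = 9, q = 4, n = -3

Rows 2 and 3 both sum to 37, so that's the common total.
Row 7: 5 + 25 + 25 + 12 − 16 − 11 = 40, so its missing entry is 37 − 40 = -3.
Column 3: 9 + 6 + 13 − 5 + 13 − 3 = 33, so its missing entry is 37 − 33 = 4.
Row 5: 10 + 2 + 4 + 4 + 15 − 7 = 28, so its missing entry is 37 − 28 = 9.
Column 6: 6 − 1 + 13 + 9 + 12 − 16 = 23, so its missing entry is 37 − 23 = 14.
Row 1: -4 − 4 + 9 + 2 + 14 + 24 = 41, so its missing entry is 37 − 41 = -4.
Row 6: 5 + 2 + 13 + 15 + 12 − 17 = 30, so its missing entry is 37 − 30 = 7.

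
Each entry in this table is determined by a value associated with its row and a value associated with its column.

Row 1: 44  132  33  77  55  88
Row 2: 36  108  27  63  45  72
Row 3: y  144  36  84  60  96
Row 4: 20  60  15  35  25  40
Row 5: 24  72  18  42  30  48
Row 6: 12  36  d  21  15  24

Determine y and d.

y = 48, d = 9

Each row is a constant multiple of every other row — this is a multiplication table with the headers hidden.
Row 3 is 96/88 = 12/11 times row 1, so its entry in column 1 is 44 × 12/11 = 48.
Row 6 is 24/88 = 3/11 times row 1, so its entry in column 3 is 33 × 3/11 = 9.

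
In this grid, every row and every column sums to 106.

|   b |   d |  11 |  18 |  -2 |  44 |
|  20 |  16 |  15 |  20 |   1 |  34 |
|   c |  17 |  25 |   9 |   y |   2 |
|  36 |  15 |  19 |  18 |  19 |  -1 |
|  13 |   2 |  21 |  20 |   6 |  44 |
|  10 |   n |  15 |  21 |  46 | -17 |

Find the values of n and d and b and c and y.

n = 31, d = 25, b = 10, c = 17, y = 36

The known cells in column 5 total 70, leaving 106 − 70 = 36 for the blank.
The known cells in row 3 total 89, leaving 106 − 89 = 17 for the blank.
The known cells in column 1 total 96, leaving 106 − 96 = 10 for the blank.
The known cells in row 1 total 81, leaving 106 − 81 = 25 for the blank.
The known cells in row 6 total 75, leaving 106 − 75 = 31 for the blank.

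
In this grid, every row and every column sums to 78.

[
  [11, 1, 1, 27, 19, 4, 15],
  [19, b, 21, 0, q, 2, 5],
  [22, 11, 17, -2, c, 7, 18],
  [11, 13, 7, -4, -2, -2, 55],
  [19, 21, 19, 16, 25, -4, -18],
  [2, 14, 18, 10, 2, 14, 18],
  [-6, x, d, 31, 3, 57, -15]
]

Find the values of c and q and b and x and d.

The known cells in row 3 total 73, leaving 78 − 73 = 5 for the blank.
The known cells in column 3 total 83, leaving 78 − 83 = -5 for the blank.
The known cells in row 7 total 65, leaving 78 − 65 = 13 for the blank.
The known cells in column 2 total 73, leaving 78 − 73 = 5 for the blank.
The known cells in row 2 total 52, leaving 78 − 52 = 26 for the blank.

c = 5, q = 26, b = 5, x = 13, d = -5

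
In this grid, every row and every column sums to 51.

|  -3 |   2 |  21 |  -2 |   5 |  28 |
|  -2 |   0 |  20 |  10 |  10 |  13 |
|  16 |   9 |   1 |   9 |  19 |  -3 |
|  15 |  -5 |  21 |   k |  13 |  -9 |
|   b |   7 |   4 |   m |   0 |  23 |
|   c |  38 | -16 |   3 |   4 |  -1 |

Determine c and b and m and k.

c = 23, b = 2, m = 15, k = 16

The known cells in row 6 total 28, leaving 51 − 28 = 23 for the blank.
The known cells in column 1 total 49, leaving 51 − 49 = 2 for the blank.
The known cells in row 4 total 35, leaving 51 − 35 = 16 for the blank.
The known cells in row 5 total 36, leaving 51 − 36 = 15 for the blank.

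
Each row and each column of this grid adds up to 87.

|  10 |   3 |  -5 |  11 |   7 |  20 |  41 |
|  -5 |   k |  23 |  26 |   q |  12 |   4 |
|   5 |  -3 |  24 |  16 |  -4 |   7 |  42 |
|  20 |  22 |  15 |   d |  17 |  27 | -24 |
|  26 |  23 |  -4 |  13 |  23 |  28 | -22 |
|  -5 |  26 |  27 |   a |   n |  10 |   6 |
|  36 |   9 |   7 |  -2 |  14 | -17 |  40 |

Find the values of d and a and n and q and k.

Column 2: 3 − 3 + 22 + 23 + 26 + 9 = 80, so its missing entry is 87 − 80 = 7.
Row 2: -5 + 7 + 23 + 26 + 12 + 4 = 67, so its missing entry is 87 − 67 = 20.
Column 5: 7 + 20 − 4 + 17 + 23 + 14 = 77, so its missing entry is 87 − 77 = 10.
Row 4: 20 + 22 + 15 + 17 + 27 − 24 = 77, so its missing entry is 87 − 77 = 10.
Row 6: -5 + 26 + 27 + 10 + 10 + 6 = 74, so its missing entry is 87 − 74 = 13.

d = 10, a = 13, n = 10, q = 20, k = 7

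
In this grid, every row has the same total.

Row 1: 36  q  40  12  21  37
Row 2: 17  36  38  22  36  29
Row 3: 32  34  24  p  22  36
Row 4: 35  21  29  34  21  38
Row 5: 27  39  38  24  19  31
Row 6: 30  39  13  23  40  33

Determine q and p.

Rows 2 and 4 both add up to 178, so every row sums to 178.
Row 1: 36 + 40 + 12 + 21 + 37 = 146, so the missing entry is 178 − 146 = 32.
Row 3: 32 + 34 + 24 + 22 + 36 = 148, so the missing entry is 178 − 148 = 30.

q = 32, p = 30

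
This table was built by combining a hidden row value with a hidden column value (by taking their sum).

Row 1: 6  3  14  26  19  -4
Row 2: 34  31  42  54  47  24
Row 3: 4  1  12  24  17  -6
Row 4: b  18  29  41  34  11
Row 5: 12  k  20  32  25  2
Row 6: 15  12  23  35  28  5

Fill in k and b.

k = 9, b = 21

The difference between any two rows is the same in every column — this is an addition table with the headers hidden.
Row 5 minus row 1 is 25 − 19 = 6, so its entry in column 2 is 3 + 6 = 9.
Row 4 minus row 1 is 34 − 19 = 15, so its entry in column 1 is 6 + 15 = 21.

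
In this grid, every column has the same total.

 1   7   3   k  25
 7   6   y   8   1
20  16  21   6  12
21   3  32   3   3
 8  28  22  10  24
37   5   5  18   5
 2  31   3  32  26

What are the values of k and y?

k = 19, y = 10

Column 1 sums to 96 and so does column 2; that's the common total.
In column 4 the known cells total 77, leaving 96 − 77 = 19.
In column 3 the known cells total 86, leaving 96 − 86 = 10.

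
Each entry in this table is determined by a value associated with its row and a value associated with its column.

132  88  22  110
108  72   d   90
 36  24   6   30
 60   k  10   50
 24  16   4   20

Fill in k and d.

Each row is a constant multiple of every other row — this is a multiplication table with the headers hidden.
Row 4 is 60/132 = 5/11 times row 1, so its entry in column 2 is 88 × 5/11 = 40.
Row 2 is 108/132 = 9/11 times row 1, so its entry in column 3 is 22 × 9/11 = 18.

k = 40, d = 18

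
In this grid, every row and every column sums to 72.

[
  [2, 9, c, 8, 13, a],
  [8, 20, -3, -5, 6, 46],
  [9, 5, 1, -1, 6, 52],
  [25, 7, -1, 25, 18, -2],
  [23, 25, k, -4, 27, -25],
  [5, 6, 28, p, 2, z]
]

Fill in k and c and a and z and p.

The known cells in row 5 total 46, leaving 72 − 46 = 26 for the blank.
The known cells in column 3 total 51, leaving 72 − 51 = 21 for the blank.
The known cells in row 1 total 53, leaving 72 − 53 = 19 for the blank.
The known cells in column 6 total 90, leaving 72 − 90 = -18 for the blank.
The known cells in row 6 total 23, leaving 72 − 23 = 49 for the blank.

k = 26, c = 21, a = 19, z = -18, p = 49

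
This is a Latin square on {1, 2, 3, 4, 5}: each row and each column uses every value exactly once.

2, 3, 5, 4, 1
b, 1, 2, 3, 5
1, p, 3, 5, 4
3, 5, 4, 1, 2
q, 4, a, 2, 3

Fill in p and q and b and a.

p = 2, q = 5, b = 4, a = 1

At (row 2, col 1): row 2 already has {1, 2, 3, 5}, so the value is 4.
Cell (5,1): column 1 already has {1, 2, 3, 4} → 5.
At (row 3, col 2): row 3 already has {1, 3, 4, 5}, so the value is 2.
At (row 5, col 3): row 5 already has {2, 3, 4, 5}, so the value is 1.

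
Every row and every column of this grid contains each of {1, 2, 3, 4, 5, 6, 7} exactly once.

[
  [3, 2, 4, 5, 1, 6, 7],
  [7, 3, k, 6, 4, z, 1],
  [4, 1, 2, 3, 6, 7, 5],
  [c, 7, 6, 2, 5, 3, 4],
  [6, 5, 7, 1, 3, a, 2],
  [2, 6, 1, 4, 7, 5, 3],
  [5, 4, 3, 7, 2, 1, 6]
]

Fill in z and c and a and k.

For row 5, column 6: row 5 already has {1, 2, 3, 5, 6, 7}; that leaves 4.
For row 2, column 3: column 3 already has {1, 2, 3, 4, 6, 7}; that leaves 5.
For row 2, column 6: row 2 already has {1, 3, 4, 5, 6, 7}; that leaves 2.
At (row 4, col 1): row 4 already has {2, 3, 4, 5, 6, 7}, so the value is 1.

z = 2, c = 1, a = 4, k = 5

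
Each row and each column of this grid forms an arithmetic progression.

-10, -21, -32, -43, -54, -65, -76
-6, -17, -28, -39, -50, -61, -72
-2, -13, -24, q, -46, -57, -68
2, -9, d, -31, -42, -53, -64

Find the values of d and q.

Along each row the entries change by -11 per step; down each column they change by 4.
Row 4: from 2 at column 1, stepping by -11 to column 3 gives -20.
Row 3: from -2 at column 1, stepping by -11 to column 4 gives -35.

d = -20, q = -35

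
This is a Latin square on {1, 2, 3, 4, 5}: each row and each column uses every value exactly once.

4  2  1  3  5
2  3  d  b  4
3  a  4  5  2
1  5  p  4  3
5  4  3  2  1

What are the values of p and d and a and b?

At (row 4, col 3): row 4 already has {1, 3, 4, 5}, so the value is 2.
Cell (2,3): column 3 already has {1, 2, 3, 4} → 5.
Cell (2,4): row 2 already has {2, 3, 4, 5} → 1.
For row 3, column 2: row 3 already has {2, 3, 4, 5}; that leaves 1.

p = 2, d = 5, a = 1, b = 1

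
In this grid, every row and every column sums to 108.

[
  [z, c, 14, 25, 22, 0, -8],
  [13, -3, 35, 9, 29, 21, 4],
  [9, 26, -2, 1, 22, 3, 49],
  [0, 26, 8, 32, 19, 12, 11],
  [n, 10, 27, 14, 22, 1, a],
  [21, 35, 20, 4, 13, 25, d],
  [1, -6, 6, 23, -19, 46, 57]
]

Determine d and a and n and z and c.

Column 2 has -3 + 26 + 26 + 10 + 35 − 6 = 88; the blank must be 108 − 88 = 20.
Row 1 has 20 + 14 + 25 + 22 + 0 − 8 = 73; the blank must be 108 − 73 = 35.
Column 1 has 35 + 13 + 9 + 0 + 21 + 1 = 79; the blank must be 108 − 79 = 29.
Row 5 has 29 + 10 + 27 + 14 + 22 + 1 = 103; the blank must be 108 − 103 = 5.
Row 6 has 21 + 35 + 20 + 4 + 13 + 25 = 118; the blank must be 108 − 118 = -10.

d = -10, a = 5, n = 29, z = 35, c = 20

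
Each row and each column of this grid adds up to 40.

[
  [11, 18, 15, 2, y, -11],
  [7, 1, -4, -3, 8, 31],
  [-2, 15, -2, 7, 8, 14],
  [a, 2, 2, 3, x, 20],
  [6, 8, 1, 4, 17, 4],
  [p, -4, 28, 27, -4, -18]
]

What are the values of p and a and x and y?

Row 6: -4 + 28 + 27 − 4 − 18 = 29, so its missing entry is 40 − 29 = 11.
Row 1: 11 + 18 + 15 + 2 − 11 = 35, so its missing entry is 40 − 35 = 5.
Column 5: 5 + 8 + 8 + 17 − 4 = 34, so its missing entry is 40 − 34 = 6.
Row 4: 2 + 2 + 3 + 6 + 20 = 33, so its missing entry is 40 − 33 = 7.

p = 11, a = 7, x = 6, y = 5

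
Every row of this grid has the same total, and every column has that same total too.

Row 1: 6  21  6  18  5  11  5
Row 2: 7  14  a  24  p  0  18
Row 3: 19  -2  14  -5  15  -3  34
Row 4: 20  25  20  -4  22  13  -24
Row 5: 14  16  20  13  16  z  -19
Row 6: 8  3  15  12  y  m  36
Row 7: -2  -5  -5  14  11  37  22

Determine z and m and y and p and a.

Rows 1 and 3 both sum to 72, so that's the common total.
The known cells in column 3 total 70, leaving 72 − 70 = 2 for the blank.
The known cells in row 2 total 65, leaving 72 − 65 = 7 for the blank.
The known cells in column 5 total 76, leaving 72 − 76 = -4 for the blank.
The known cells in row 6 total 70, leaving 72 − 70 = 2 for the blank.
The known cells in row 5 total 60, leaving 72 − 60 = 12 for the blank.

z = 12, m = 2, y = -4, p = 7, a = 2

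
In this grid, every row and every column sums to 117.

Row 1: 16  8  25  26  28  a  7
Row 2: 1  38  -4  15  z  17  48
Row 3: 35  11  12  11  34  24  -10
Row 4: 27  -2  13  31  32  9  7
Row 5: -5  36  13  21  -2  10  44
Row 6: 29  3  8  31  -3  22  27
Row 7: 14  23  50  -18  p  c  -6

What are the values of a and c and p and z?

The known cells in row 2 total 115, leaving 117 − 115 = 2 for the blank.
The known cells in column 5 total 91, leaving 117 − 91 = 26 for the blank.
The known cells in row 7 total 89, leaving 117 − 89 = 28 for the blank.
The known cells in row 1 total 110, leaving 117 − 110 = 7 for the blank.

a = 7, c = 28, p = 26, z = 2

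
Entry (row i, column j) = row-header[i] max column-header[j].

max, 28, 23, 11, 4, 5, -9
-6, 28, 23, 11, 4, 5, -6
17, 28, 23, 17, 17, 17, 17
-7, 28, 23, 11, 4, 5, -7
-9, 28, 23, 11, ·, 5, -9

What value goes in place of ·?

4

max(-9, 4) = 4.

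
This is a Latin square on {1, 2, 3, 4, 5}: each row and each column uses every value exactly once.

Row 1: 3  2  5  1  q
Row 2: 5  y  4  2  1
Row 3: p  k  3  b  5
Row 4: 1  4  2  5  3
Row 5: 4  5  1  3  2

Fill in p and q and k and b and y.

Cell (1,5): row 1 already has {1, 2, 3, 5} → 4.
Cell (2,2): row 2 already has {1, 2, 4, 5} → 3.
Cell (3,2): column 2 already has {2, 3, 4, 5} → 1.
For row 3, column 1: column 1 already has {1, 3, 4, 5}; that leaves 2.
For row 3, column 4: row 3 already has {1, 2, 3, 5}; that leaves 4.

p = 2, q = 4, k = 1, b = 4, y = 3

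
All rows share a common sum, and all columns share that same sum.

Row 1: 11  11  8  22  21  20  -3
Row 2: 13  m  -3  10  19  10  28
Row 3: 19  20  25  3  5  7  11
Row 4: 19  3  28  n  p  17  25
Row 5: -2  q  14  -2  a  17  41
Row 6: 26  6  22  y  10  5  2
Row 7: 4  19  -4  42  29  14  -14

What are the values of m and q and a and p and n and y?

m = 13, q = 18, a = 4, p = 2, n = -4, y = 19

Rows 1 and 3 both sum to 90, so that's the common total.
The known cells in row 2 total 77, leaving 90 − 77 = 13 for the blank.
The known cells in row 6 total 71, leaving 90 − 71 = 19 for the blank.
The known cells in column 4 total 94, leaving 90 − 94 = -4 for the blank.
The known cells in row 4 total 88, leaving 90 − 88 = 2 for the blank.
The known cells in column 5 total 86, leaving 90 − 86 = 4 for the blank.
The known cells in row 5 total 72, leaving 90 − 72 = 18 for the blank.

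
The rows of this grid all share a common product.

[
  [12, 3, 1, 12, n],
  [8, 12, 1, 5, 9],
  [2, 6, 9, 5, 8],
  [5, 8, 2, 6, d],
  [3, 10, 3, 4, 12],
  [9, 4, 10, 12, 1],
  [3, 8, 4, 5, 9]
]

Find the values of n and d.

n = 10, d = 9

Rows 5 and 6 each multiply to 4320, so every row has product 4320.
Row 1: 12×3×1×12 = 432, so the missing entry is 4320 ÷ 432 = 10.
Row 4: 5×8×2×6 = 480, so the missing entry is 4320 ÷ 480 = 9.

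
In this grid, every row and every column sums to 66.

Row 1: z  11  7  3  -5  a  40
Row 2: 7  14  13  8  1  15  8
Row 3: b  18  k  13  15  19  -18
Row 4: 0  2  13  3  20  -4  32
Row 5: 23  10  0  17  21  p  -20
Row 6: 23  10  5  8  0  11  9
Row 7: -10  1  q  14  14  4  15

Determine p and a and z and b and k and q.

p = 15, a = 6, z = 4, b = 19, k = 0, q = 28

Row 7 has -10 + 1 + 14 + 14 + 4 + 15 = 38; the blank must be 66 − 38 = 28.
Row 5 has 23 + 10 + 0 + 17 + 21 − 20 = 51; the blank must be 66 − 51 = 15.
Column 6 has 15 + 19 − 4 + 15 + 11 + 4 = 60; the blank must be 66 − 60 = 6.
Row 1 has 11 + 7 + 3 − 5 + 6 + 40 = 62; the blank must be 66 − 62 = 4.
Column 1 has 4 + 7 + 0 + 23 + 23 − 10 = 47; the blank must be 66 − 47 = 19.
Row 3 has 19 + 18 + 13 + 15 + 19 − 18 = 66; the blank must be 66 − 66 = 0.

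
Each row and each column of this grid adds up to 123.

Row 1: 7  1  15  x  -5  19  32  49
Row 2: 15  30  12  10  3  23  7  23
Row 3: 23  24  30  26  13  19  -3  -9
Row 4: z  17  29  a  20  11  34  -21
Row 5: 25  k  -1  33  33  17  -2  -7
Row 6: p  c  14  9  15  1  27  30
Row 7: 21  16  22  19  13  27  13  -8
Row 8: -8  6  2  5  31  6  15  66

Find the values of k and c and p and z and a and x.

k = 25, c = 4, p = 23, z = 17, a = 16, x = 5

Row 1: 7 + 1 + 15 − 5 + 19 + 32 + 49 = 118, so its missing entry is 123 − 118 = 5.
Column 4: 5 + 10 + 26 + 33 + 9 + 19 + 5 = 107, so its missing entry is 123 − 107 = 16.
Row 4: 17 + 29 + 16 + 20 + 11 + 34 − 21 = 106, so its missing entry is 123 − 106 = 17.
Column 1: 7 + 15 + 23 + 17 + 25 + 21 − 8 = 100, so its missing entry is 123 − 100 = 23.
Row 6: 23 + 14 + 9 + 15 + 1 + 27 + 30 = 119, so its missing entry is 123 − 119 = 4.
Row 5: 25 − 1 + 33 + 33 + 17 − 2 − 7 = 98, so its missing entry is 123 − 98 = 25.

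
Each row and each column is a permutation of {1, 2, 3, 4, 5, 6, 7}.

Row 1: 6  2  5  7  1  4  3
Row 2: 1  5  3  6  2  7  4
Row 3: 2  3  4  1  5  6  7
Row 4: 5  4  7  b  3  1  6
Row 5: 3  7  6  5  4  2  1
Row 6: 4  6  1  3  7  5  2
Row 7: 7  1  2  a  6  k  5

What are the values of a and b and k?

a = 4, b = 2, k = 3

For row 4, column 4: row 4 already has {1, 3, 4, 5, 6, 7}; that leaves 2.
For row 7, column 4: column 4 already has {1, 2, 3, 5, 6, 7}; that leaves 4.
Cell (7,6): row 7 already has {1, 2, 4, 5, 6, 7} → 3.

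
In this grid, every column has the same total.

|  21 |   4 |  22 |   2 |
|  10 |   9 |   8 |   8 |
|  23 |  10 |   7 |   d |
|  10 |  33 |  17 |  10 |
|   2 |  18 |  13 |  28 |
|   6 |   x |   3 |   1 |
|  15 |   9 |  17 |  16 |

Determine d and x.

The complete columns each total 87.
Column 4 is missing 87 − 65 = 22 (since 2 + 8 + 10 + 28 + 1 + 16 = 65).
Column 2 is missing 87 − 83 = 4 (since 4 + 9 + 10 + 33 + 18 + 9 = 83).

d = 22, x = 4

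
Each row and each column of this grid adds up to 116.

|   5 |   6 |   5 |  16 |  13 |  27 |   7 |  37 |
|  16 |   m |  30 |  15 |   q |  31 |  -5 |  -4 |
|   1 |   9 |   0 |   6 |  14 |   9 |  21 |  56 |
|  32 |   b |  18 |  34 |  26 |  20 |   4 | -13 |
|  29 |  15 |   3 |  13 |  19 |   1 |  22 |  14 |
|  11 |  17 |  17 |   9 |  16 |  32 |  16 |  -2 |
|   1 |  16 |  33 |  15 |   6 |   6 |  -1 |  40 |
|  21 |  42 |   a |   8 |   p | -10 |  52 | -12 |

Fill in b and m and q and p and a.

Row 4 has 32 + 18 + 34 + 26 + 20 + 4 − 13 = 121; the blank must be 116 − 121 = -5.
Column 2 has 6 + 9 − 5 + 15 + 17 + 16 + 42 = 100; the blank must be 116 − 100 = 16.
Row 2 has 16 + 16 + 30 + 15 + 31 − 5 − 4 = 99; the blank must be 116 − 99 = 17.
Column 5 has 13 + 17 + 14 + 26 + 19 + 16 + 6 = 111; the blank must be 116 − 111 = 5.
Row 8 has 21 + 42 + 8 + 5 − 10 + 52 − 12 = 106; the blank must be 116 − 106 = 10.

b = -5, m = 16, q = 17, p = 5, a = 10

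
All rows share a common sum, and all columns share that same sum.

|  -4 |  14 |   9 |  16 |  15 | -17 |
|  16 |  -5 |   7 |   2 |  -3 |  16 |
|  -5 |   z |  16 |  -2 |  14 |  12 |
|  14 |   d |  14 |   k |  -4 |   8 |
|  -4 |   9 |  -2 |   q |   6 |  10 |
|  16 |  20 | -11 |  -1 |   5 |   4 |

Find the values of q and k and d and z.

Rows 1 and 2 both sum to 33, so that's the common total.
The known cells in row 3 total 35, leaving 33 − 35 = -2 for the blank.
The known cells in column 2 total 36, leaving 33 − 36 = -3 for the blank.
The known cells in row 4 total 29, leaving 33 − 29 = 4 for the blank.
The known cells in row 5 total 19, leaving 33 − 19 = 14 for the blank.

q = 14, k = 4, d = -3, z = -2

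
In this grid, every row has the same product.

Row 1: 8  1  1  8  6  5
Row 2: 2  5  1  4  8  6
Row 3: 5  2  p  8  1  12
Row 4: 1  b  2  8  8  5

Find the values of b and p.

Rows 1 and 2 each multiply to 1920, so every row has product 1920.
Row 4: 1×2×8×8×5 = 640, so the missing entry is 1920 ÷ 640 = 3.
Row 3: 5×2×8×1×12 = 960, so the missing entry is 1920 ÷ 960 = 2.

b = 3, p = 2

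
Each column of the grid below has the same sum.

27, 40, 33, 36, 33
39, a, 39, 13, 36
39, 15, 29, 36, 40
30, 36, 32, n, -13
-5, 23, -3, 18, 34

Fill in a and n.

a = 16, n = 27

Columns 1 and 3 both add up to 130, so every column sums to 130.
Column 2: 40 + 15 + 36 + 23 = 114, so the missing entry is 130 − 114 = 16.
Column 4: 36 + 13 + 36 + 18 = 103, so the missing entry is 130 − 103 = 27.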